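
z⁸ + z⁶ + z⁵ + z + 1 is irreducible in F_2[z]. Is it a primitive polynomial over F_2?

Write f(z) = z⁸ + z⁶ + z⁵ + z + 1.
|GF(2^8)^×| = 2^8 − 1 = 255. Prime factorization: 255 = 3·5·17.
f is primitive ⇔ z has order 255 in GF(2)[z]/(f), i.e. z^(255/q) ≠ 1 for each prime q | 255.
z^(85) mod f = z⁷ + z⁶ + z⁵ + z⁴.
z^(51) mod f = z⁴ + z.
z^(15) mod f = z⁷ + z⁶ + z³.
None equal 1, so z has full order 255; f is primitive.

Yes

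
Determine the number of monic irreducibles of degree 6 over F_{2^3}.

The number of monic irreducibles of degree 6 over GF(8) is (1/6)·Σ_{d∣6} μ(6/d) 8^d.
Divisors of 6: 1, 2, 3, 6; μ(6/d) for each: 1, -1, -1, 1.
Σ = 8^1 − 8^2 − 8^3 + 8^6 = 261576.
N = 261576/6 = 43596.

43596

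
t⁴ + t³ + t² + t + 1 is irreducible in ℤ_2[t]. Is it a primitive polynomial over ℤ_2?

No

Write f(t) = t⁴ + t³ + t² + t + 1.
|GF(2^4)^×| = 2^4 − 1 = 15. Prime factorization: 15 = 3·5.
f is primitive ⇔ t has order 15 in GF(2)[t]/(f), i.e. t^(15/q) ≠ 1 for each prime q | 15.
t^(5) mod f = 1
t^(3) mod f = t³.
Since t^(5) = 1, the order of t divides 5 < 15; not primitive.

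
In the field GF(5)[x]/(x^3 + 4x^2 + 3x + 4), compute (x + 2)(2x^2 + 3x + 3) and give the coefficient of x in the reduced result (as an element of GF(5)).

Multiply in GF(5)[x]: (x + 2)·(2x^2 + 3x + 3) = 2x^3 + 2x^2 + 4x + 1.
Reduce using x^3 ≡ x^2 + 2x + 1 (mod x^3 + 4x^2 + 3x + 4).
Reduced: 4x^2 + 3x + 3.

3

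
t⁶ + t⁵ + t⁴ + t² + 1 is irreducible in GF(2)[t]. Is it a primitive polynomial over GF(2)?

Write f(t) = t⁶ + t⁵ + t⁴ + t² + 1.
|GF(2^6)^×| = 2^6 − 1 = 63. Prime factorization: 63 = 3^2·7.
f is primitive ⇔ t has order 63 in GF(2)[t]/(f), i.e. t^(63/q) ≠ 1 for each prime q | 63.
t^(21) mod f = 1
t^(9) mod f = t³ + 1.
Since t^(21) = 1, the order of t divides 21 < 63; not primitive.

No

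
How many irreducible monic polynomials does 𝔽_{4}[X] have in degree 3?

The number of monic irreducibles of degree 3 over GF(4) is (1/3)·Σ_{d∣3} μ(3/d) 4^d.
Divisors of 3: 1, 3; μ(3/d) for each: -1, 1.
Σ = − 4^1 + 4^3 = 60.
N = 60/3 = 20.

20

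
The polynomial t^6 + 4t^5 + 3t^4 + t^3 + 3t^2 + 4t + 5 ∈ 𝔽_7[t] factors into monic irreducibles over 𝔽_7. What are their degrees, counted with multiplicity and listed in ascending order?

Write g(t) = t^6 + 4t^5 + 3t^4 + t^3 + 3t^2 + 4t + 5.
Linear factors from roots: (t + 6), (t + 5), (t + 3).
Complete factorization: g(t) = (t + 3)·(t + 5)·(t + 6)·(t^3 + 4t^2 + 3t + 2).
Factor degrees with multiplicity: 1 + 1 + 1 + 3 = 6.

1, 1, 1, 3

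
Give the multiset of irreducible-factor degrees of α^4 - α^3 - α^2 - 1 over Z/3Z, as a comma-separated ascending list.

Write f(α) = α^4 - α^3 - α^2 - 1.
Roots in Z/3Z: f(0) = 2; f(1) = 1; f(2) = 0 → root.
Linear factors from roots: (α + 1).
Complete factorization: f(α) = (α + 1)·(α^3 + α^2 + α - 1).
Factor degrees with multiplicity: 1 + 3 = 4.

1, 3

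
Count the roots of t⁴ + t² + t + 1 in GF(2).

Write P(t) = t⁴ + t² + t + 1.
Evaluate at each of the 2 elements of GF(2):
P(0) = 1; P(1) = 0 → root.
Roots: {1}.

1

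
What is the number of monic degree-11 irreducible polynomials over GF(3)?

16104

x^(3^11) − x is the product of all monic irreducibles of degree dividing 11; Möbius inversion gives N = (1/11) Σ μ(11/d)·3^d.
Divisors of 11: 1, 11; μ(11/d) for each: -1, 1.
Σ = − 3^1 + 3^11 = 177144.
N = 177144/11 = 16104.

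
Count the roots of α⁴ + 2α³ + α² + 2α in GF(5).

Write P(α) = α⁴ + 2α³ + α² + 2α.
Evaluate at each of the 5 elements of GF(5):
P(0) = 0 → root; P(1) = 1; P(2) = 0 → root; P(3) = 0 → root; P(4) = 3.
Roots: {0, 2, 3}.

3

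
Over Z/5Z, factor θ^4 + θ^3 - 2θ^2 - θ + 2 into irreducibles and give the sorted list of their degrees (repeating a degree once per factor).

Write h(θ) = θ^4 + θ^3 - 2θ^2 - θ + 2.
Roots in Z/5Z: h(0) = 2; h(1) = 1; h(2) = 1; h(3) = 4; h(4) = 1.
Complete factorization: h(θ) = (θ^4 + θ^3 - 2θ^2 - θ + 2).
Factor degrees with multiplicity: 4 = 4.

4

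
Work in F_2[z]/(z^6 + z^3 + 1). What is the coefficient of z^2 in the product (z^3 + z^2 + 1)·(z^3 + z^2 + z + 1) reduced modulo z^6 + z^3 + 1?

Multiply in F_2[z]: (z^3 + z^2 + 1)·(z^3 + z^2 + z + 1) = z^6 + z^3 + z + 1.
Reduce using z^6 ≡ z^3 + 1 (mod z^6 + z^3 + 1).
Reduced: z.

0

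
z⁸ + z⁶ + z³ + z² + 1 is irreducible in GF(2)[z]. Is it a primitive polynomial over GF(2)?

Write f(z) = z⁸ + z⁶ + z³ + z² + 1.
|GF(2^8)^×| = 2^8 − 1 = 255. Prime factorization: 255 = 3·5·17.
f is primitive ⇔ z has order 255 in GF(2)[z]/(f), i.e. z^(255/q) ≠ 1 for each prime q | 255.
z^(85) mod f = z⁴ + z³ + z².
z^(51) mod f = z⁷ + z⁵.
z^(15) mod f = z⁶ + z⁵ + z⁴ + z³ + z².
None equal 1, so z has full order 255; f is primitive.

Yes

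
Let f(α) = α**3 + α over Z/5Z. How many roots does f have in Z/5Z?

Evaluate at each of the 5 elements of Z/5Z:
f(0) = 0 → root; f(1) = 2; f(2) = 0 → root; f(3) = 0 → root; f(4) = 3.
Roots: {0, 2, 3}.

3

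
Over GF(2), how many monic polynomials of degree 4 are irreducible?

By the necklace-counting formula, N_2(4) = (1/4) Σ_{d|4} μ(4/d)·2^d.
Divisors of 4: 1, 2, 4; μ(4/d) for each: 0, -1, 1.
Σ = − 2^2 + 2^4 = 12.
N = 12/4 = 3.

3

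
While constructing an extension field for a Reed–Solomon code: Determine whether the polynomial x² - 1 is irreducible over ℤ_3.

Write g(x) = x² - 1.
Check for roots in ℤ_3: g(0) = 2; g(1) = 0 → root; g(2) = 0 → root.
g(1) = 0, so (x − 1) divides g(x); g is reducible.

No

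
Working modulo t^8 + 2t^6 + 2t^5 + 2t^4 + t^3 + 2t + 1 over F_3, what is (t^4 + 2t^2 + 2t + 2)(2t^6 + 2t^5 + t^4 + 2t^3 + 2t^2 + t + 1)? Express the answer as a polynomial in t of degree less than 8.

2t^7 + 2t^6 + t^4 + 2t^3 + 2t^2 + 1

Multiply in F_3[t]: (t^4 + 2t^2 + 2t + 2)·(2t^6 + 2t^5 + t^4 + 2t^3 + 2t^2 + t + 1) = 2t^10 + 2t^9 + 2t^8 + t^7 + 2t^5 + 2t^4 + t^3 + 2t^2 + t + 2.
Reduce using t^8 ≡ t^6 + t^5 + t^4 + 2t^3 + t + 2 (mod t^8 + 2t^6 + 2t^5 + 2t^4 + t^3 + 2t + 1).
Reduced: 2t^7 + 2t^6 + t^4 + 2t^3 + 2t^2 + 1.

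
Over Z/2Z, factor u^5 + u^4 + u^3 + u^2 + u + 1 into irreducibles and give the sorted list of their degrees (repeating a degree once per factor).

1, 2, 2

Write f(u) = u^5 + u^4 + u^3 + u^2 + u + 1.
Roots in Z/2Z: f(0) = 1; f(1) = 0 → root.
Linear factors from roots: (u + 1).
Complete factorization: f(u) = (u + 1)·(u^2 + u + 1)^2.
Factor degrees with multiplicity: 1 + 2 + 2 = 5.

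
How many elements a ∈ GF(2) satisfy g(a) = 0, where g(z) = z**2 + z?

2

Evaluate at each of the 2 elements of GF(2):
g(0) = 0 → root; g(1) = 0 → root.
Roots: {0, 1}.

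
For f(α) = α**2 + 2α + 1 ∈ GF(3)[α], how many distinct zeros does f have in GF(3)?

1

Evaluate at each of the 3 elements of GF(3):
f(0) = 1; f(1) = 1; f(2) = 0 → root.
Roots: {2}.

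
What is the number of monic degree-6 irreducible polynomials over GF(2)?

9

Gauss's count: N_{2}(6) = (1/6) Σ_{d|6} μ(6/d)·2^d.
Divisors of 6: 1, 2, 3, 6; μ(6/d) for each: 1, -1, -1, 1.
Σ = 2^1 − 2^2 − 2^3 + 2^6 = 54.
N = 54/6 = 9.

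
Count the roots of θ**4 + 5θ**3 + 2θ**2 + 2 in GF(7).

Write h(θ) = θ**4 + 5θ**3 + 2θ**2 + 2.
Evaluate at each of the 7 elements of GF(7):
h(0) = 2; h(1) = 3; h(2) = 3; h(3) = 5; h(4) = 1; h(5) = 0 → root; h(6) = 0 → root.
Roots: {5, 6}.

2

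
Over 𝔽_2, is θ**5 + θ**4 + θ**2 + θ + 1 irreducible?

Write f(θ) = θ**5 + θ**4 + θ**2 + θ + 1.
Check for roots in 𝔽_2: f(0) = 1; f(1) = 1.
No roots, so no linear factors.
Monic irreducibles of degree 2 over GF(2): θ**2 + θ + 1.
None of them divide f (all give nonzero remainder).
No irreducible factor of degree ≤ 2 exists, so f is irreducible over GF(2).

Yes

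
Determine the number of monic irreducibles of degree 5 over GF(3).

x^(3^5) − x is the product of all monic irreducibles of degree dividing 5; Möbius inversion gives N = (1/5) Σ μ(5/d)·3^d.
Divisors of 5: 1, 5; μ(5/d) for each: -1, 1.
Σ = − 3^1 + 3^5 = 240.
N = 240/5 = 48.

48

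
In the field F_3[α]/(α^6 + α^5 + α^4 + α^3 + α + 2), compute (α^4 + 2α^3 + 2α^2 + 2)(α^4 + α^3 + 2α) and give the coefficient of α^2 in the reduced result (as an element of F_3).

2

Multiply in F_3[α]: (α^4 + 2α^3 + 2α^2 + 2)·(α^4 + α^3 + 2α) = α^8 + α^6 + α^5 + α.
Reduce using α^6 ≡ 2α^5 + 2α^4 + 2α^3 + 2α + 1 (mod α^6 + α^5 + α^4 + α^3 + α + 2).
Reduced: α^3 + 2α^2 + 2α + 1.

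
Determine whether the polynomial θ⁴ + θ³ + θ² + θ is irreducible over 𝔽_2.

No

Write P(θ) = θ⁴ + θ³ + θ² + θ.
Check for roots in 𝔽_2: P(0) = 0 → root; P(1) = 0 → root.
P(0) = 0, so (θ) divides P(θ); P is reducible.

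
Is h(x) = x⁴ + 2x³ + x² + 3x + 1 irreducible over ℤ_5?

Check for roots in ℤ_5: h(0) = 1; h(1) = 3; h(2) = 3; h(3) = 4; h(4) = 3.
No roots, so no linear factors.
Degree-2 irreducible divisors: test the 10 monic irreducibles of degree 2 over GF(5).
None of them divide h (all give nonzero remainder).
No irreducible factor of degree ≤ 2 exists, so h is irreducible over GF(5).

Yes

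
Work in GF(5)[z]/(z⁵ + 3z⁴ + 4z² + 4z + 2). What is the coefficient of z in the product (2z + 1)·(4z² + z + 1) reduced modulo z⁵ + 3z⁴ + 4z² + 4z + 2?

Multiply in GF(5)[z]: (2z + 1)·(4z² + z + 1) = 3z³ + z² + 3z + 1.
Reduced: 3z³ + z² + 3z + 1.

3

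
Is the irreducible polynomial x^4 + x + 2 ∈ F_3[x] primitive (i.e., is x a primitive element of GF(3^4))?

Write f(x) = x^4 + x + 2.
|GF(3^4)^×| = 3^4 − 1 = 80. Prime factorization: 80 = 2^4·5.
f is primitive ⇔ x has order 80 in GF(3)[x]/(f), i.e. x^(80/q) ≠ 1 for each prime q | 80.
x^(40) mod f = 2.
x^(16) mod f = 2x^3 + x + 2.
None equal 1, so x has full order 80; f is primitive.

Yes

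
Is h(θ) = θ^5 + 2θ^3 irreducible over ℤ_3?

Check for roots in ℤ_3: h(0) = 0 → root; h(1) = 0 → root; h(2) = 0 → root.
h(0) = 0, so (θ) divides h(θ); h is reducible.

No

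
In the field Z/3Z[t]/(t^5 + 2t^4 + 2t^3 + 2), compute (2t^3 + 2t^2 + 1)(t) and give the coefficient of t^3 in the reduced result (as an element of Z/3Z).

Multiply in Z/3Z[t]: (2t^3 + 2t^2 + 1)·(t) = 2t^4 + 2t^3 + t.
Reduced: 2t^4 + 2t^3 + t.

2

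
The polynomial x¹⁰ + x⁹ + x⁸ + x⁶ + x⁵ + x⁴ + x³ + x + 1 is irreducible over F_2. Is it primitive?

No

Write f(x) = x¹⁰ + x⁹ + x⁸ + x⁶ + x⁵ + x⁴ + x³ + x + 1.
|GF(2^10)^×| = 2^10 − 1 = 1023. Prime factorization: 1023 = 3·11·31.
f is primitive ⇔ x has order 1023 in GF(2)[x]/(f), i.e. x^(1023/q) ≠ 1 for each prime q | 1023.
x^(341) mod f = 1
x^(93) mod f = x⁹ + x⁸ + x⁶ + x² + 1.
x^(33) mod f = x⁹ + x⁶ + x⁵ + x⁴ + x.
Since x^(341) = 1, the order of x divides 341 < 1023; not primitive.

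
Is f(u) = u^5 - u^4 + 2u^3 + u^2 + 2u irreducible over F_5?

No

Check for roots in F_5: f(0) = 0 → root; f(1) = 0 → root; f(2) = 0 → root; f(3) = 1; f(4) = 0 → root.
f(0) = 0, so (u) divides f(u); f is reducible.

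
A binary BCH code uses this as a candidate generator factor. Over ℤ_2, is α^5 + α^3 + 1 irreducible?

Write P(α) = α^5 + α^3 + 1.
Check for roots in ℤ_2: P(0) = 1; P(1) = 1.
No roots, so no linear factors.
Monic irreducibles of degree 2 over GF(2): α^2 + α + 1.
None of them divide P (all give nonzero remainder).
No irreducible factor of degree ≤ 2 exists, so P is irreducible over GF(2).

Yes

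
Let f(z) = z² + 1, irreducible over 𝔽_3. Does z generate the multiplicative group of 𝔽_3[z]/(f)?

No

|GF(3^2)^×| = 3^2 − 1 = 8. Prime factorization: 8 = 2^3.
f is primitive ⇔ z has order 8 in GF(3)[z]/(f), i.e. z^(8/q) ≠ 1 for each prime q | 8.
z^(4) mod f = 1
Since z^(4) = 1, the order of z divides 4 < 8; not primitive.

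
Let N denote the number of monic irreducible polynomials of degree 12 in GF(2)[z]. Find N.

The number of monic irreducibles of degree 12 over GF(2) is (1/12)·Σ_{d∣12} μ(12/d) 2^d.
Divisors of 12: 1, 2, 3, 4, 6, 12; μ(12/d) for each: 0, 1, 0, -1, -1, 1.
Σ = 2^2 − 2^4 − 2^6 + 2^12 = 4020.
N = 4020/12 = 335.

335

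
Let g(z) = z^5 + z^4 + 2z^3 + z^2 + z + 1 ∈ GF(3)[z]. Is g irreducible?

Yes

Check for roots in GF(3): g(0) = 1; g(1) = 1; g(2) = 2.
No roots, so no linear factors.
Monic irreducibles of degree 2 over GF(3): z^2 + 1, z^2 + z + 2, z^2 + 2z + 2.
None of them divide g (all give nonzero remainder).
No irreducible factor of degree ≤ 2 exists, so g is irreducible over GF(3).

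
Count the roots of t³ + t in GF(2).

Write f(t) = t³ + t.
Evaluate at each of the 2 elements of GF(2):
f(0) = 0 → root; f(1) = 0 → root.
Roots: {0, 1}.

2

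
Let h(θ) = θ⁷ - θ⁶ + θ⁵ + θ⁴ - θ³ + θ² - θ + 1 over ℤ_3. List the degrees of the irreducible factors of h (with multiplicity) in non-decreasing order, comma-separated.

Roots in ℤ_3: h(0) = 1; h(1) = 2; h(2) = 2.
Complete factorization: h(θ) = (θ⁷ - θ⁶ + θ⁵ + θ⁴ - θ³ + θ² - θ + 1).
Factor degrees with multiplicity: 7 = 7.

7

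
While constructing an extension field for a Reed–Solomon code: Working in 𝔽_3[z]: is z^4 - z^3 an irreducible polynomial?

No

Write g(z) = z^4 - z^3.
Check for roots in 𝔽_3: g(0) = 0 → root; g(1) = 0 → root; g(2) = 2.
g(0) = 0, so (z) divides g(z); g is reducible.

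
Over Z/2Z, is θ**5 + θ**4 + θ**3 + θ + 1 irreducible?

Yes

Write P(θ) = θ**5 + θ**4 + θ**3 + θ + 1.
Check for roots in Z/2Z: P(0) = 1; P(1) = 1.
No roots, so no linear factors.
Monic irreducibles of degree 2 over GF(2): θ**2 + θ + 1.
None of them divide P (all give nonzero remainder).
No irreducible factor of degree ≤ 2 exists, so P is irreducible over GF(2).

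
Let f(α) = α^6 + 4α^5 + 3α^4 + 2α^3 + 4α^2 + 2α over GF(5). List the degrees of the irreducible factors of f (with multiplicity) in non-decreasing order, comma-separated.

Roots in GF(5): f(0) = 0 → root; f(1) = 1; f(2) = 1; f(3) = 0 → root; f(4) = 0 → root.
Linear factors from roots: (α), (α + 2), (α + 1).
Complete factorization: f(α) = (α)·(α + 1)·(α + 2)·(α^3 + α^2 + 3α + 1).
Factor degrees with multiplicity: 1 + 1 + 1 + 3 = 6.

1, 1, 1, 3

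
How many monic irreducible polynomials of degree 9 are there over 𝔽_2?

56

Gauss's count: N_{2}(9) = (1/9) Σ_{d|9} μ(9/d)·2^d.
Divisors of 9: 1, 3, 9; μ(9/d) for each: 0, -1, 1.
Σ = − 2^3 + 2^9 = 504.
N = 504/9 = 56.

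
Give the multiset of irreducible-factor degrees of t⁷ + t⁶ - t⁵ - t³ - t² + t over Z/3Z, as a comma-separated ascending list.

1, 1, 1, 2, 2

Write f(t) = t⁷ + t⁶ - t⁵ - t³ - t² + t.
Roots in Z/3Z: f(0) = 0 → root; f(1) = 0 → root; f(2) = 0 → root.
Linear factors from roots: (t), (t - 1), (t + 1).
Complete factorization: f(t) = (t)·(t + 1)·(t - 1)·(t² + 1)·(t² + t - 1).
Factor degrees with multiplicity: 1 + 1 + 1 + 2 + 2 = 7.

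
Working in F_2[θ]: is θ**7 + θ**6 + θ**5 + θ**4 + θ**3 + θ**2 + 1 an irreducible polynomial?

Write f(θ) = θ**7 + θ**6 + θ**5 + θ**4 + θ**3 + θ**2 + 1.
Check for roots in F_2: f(0) = 1; f(1) = 1.
No roots, so no linear factors.
Monic irreducibles of degree 2 over GF(2): θ**2 + θ + 1.
None of them divide f (all give nonzero remainder).
Monic irreducibles of degree 3 over GF(2): θ**3 + θ + 1, θ**3 + θ**2 + 1.
None of them divide f (all give nonzero remainder).
No irreducible factor of degree ≤ 3 exists, so f is irreducible over GF(2).

Yes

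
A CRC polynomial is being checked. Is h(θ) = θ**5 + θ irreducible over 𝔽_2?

Check for roots in 𝔽_2: h(0) = 0 → root; h(1) = 0 → root.
h(0) = 0, so (θ) divides h(θ); h is reducible.

No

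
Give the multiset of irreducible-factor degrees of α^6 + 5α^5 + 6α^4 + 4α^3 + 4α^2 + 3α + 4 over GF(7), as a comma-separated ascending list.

Write g(α) = α^6 + 5α^5 + 6α^4 + 4α^3 + 4α^2 + 3α + 4.
Linear factors from roots: (α + 5), (α + 3).
Complete factorization: g(α) = (α + 3)·(α + 5)·(α^2 + α + 4)·(α^2 + 3α + 1).
Factor degrees with multiplicity: 1 + 1 + 2 + 2 = 6.

1, 1, 2, 2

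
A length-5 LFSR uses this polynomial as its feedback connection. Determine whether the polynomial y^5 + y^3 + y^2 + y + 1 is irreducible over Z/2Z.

Write P(y) = y^5 + y^3 + y^2 + y + 1.
Check for roots in Z/2Z: P(0) = 1; P(1) = 1.
No roots, so no linear factors.
Monic irreducibles of degree 2 over GF(2): y^2 + y + 1.
None of them divide P (all give nonzero remainder).
No irreducible factor of degree ≤ 2 exists, so P is irreducible over GF(2).

Yes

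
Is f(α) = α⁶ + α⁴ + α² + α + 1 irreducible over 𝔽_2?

Check for roots in 𝔽_2: f(0) = 1; f(1) = 1.
No roots, so no linear factors.
Monic irreducibles of degree 2 over GF(2): α² + α + 1.
None of them divide f (all give nonzero remainder).
Monic irreducibles of degree 3 over GF(2): α³ + α + 1, α³ + α² + 1.
None of them divide f (all give nonzero remainder).
No irreducible factor of degree ≤ 3 exists, so f is irreducible over GF(2).

Yes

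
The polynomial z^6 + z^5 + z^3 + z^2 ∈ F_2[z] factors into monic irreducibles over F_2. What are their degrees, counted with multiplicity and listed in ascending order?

1, 1, 1, 1, 2

Write h(z) = z^6 + z^5 + z^3 + z^2.
Roots in F_2: h(0) = 0 → root; h(1) = 0 → root.
Linear factors from roots: (z), (z + 1).
Complete factorization: h(z) = (z)^2·(z + 1)^2·(z^2 + z + 1).
Factor degrees with multiplicity: 1 + 1 + 1 + 1 + 2 = 6.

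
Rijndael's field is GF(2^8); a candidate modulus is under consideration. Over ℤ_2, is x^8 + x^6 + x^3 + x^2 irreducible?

Write g(x) = x^8 + x^6 + x^3 + x^2.
Check for roots in ℤ_2: g(0) = 0 → root; g(1) = 0 → root.
g(0) = 0, so (x) divides g(x); g is reducible.

No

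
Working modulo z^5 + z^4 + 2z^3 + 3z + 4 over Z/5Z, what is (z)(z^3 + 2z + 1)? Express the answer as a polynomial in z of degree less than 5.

Multiply in Z/5Z[z]: (z)·(z^3 + 2z + 1) = z^4 + 2z^2 + z.
Reduced: z^4 + 2z^2 + z.

z^4 + 2z^2 + z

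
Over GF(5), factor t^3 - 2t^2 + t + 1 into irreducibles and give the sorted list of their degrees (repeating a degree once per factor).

3

Write g(t) = t^3 - 2t^2 + t + 1.
Roots in GF(5): g(0) = 1; g(1) = 1; g(2) = 3; g(3) = 3; g(4) = 2.
Complete factorization: g(t) = (t^3 - 2t^2 + t + 1).
Factor degrees with multiplicity: 3 = 3.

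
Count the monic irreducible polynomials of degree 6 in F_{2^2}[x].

Gauss's count: N_{4}(6) = (1/6) Σ_{d|6} μ(6/d)·4^d.
Divisors of 6: 1, 2, 3, 6; μ(6/d) for each: 1, -1, -1, 1.
Σ = 4^1 − 4^2 − 4^3 + 4^6 = 4020.
N = 4020/6 = 670.

670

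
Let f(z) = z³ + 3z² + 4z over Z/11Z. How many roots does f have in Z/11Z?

3

Evaluate at each of the 11 elements of Z/11Z:
f(0) = 0 → root; f(1) = 8; f(2) = 6; f(3) = 0 → root; f(4) = 7; f(5) = 0 → root; f(6) = 7; f(7) = 1; f(8) = 10; f(9) = 7; f(10) = 9.
Roots: {0, 3, 5}.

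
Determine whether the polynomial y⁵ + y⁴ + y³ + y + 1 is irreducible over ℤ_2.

Yes

Write m(y) = y⁵ + y⁴ + y³ + y + 1.
Check for roots in ℤ_2: m(0) = 1; m(1) = 1.
No roots, so no linear factors.
Monic irreducibles of degree 2 over GF(2): y² + y + 1.
None of them divide m (all give nonzero remainder).
No irreducible factor of degree ≤ 2 exists, so m is irreducible over GF(2).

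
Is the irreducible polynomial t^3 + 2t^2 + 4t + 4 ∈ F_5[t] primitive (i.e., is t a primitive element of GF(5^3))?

Write f(t) = t^3 + 2t^2 + 4t + 4.
|GF(5^3)^×| = 5^3 − 1 = 124. Prime factorization: 124 = 2^2·31.
f is primitive ⇔ t has order 124 in GF(5)[t]/(f), i.e. t^(124/q) ≠ 1 for each prime q | 124.
t^(62) mod f = 1
t^(4) mod f = 4t + 3.
Since t^(62) = 1, the order of t divides 62 < 124; not primitive.

No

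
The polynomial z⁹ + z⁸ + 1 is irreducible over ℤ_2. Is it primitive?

Write f(z) = z⁹ + z⁸ + 1.
|GF(2^9)^×| = 2^9 − 1 = 511. Prime factorization: 511 = 7·73.
f is primitive ⇔ z has order 511 in GF(2)[z]/(f), i.e. z^(511/q) ≠ 1 for each prime q | 511.
z^(73) mod f = 1
z^(7) mod f = z⁷.
Since z^(73) = 1, the order of z divides 73 < 511; not primitive.

No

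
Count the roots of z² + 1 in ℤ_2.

Write f(z) = z² + 1.
Evaluate at each of the 2 elements of ℤ_2:
f(0) = 1; f(1) = 0 → root.
Roots: {1}.

1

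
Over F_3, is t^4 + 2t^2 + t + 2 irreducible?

No

Write m(t) = t^4 + 2t^2 + t + 2.
Check for roots in F_3: m(0) = 2; m(1) = 0 → root; m(2) = 1.
m(1) = 0, so (t − 1) divides m(t); m is reducible.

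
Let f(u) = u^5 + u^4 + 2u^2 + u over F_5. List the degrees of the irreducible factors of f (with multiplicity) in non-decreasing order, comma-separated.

Roots in F_5: f(0) = 0 → root; f(1) = 0 → root; f(2) = 3; f(3) = 0 → root; f(4) = 1.
Linear factors from roots: (u), (u + 4), (u + 2).
Complete factorization: f(u) = (u)·(u + 2)·(u + 4)·(u^2 + 2).
Factor degrees with multiplicity: 1 + 1 + 1 + 2 = 5.

1, 1, 1, 2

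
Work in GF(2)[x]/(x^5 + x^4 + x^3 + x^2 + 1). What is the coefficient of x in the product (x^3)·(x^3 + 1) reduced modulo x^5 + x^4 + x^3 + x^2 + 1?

1

Multiply in GF(2)[x]: (x^3)·(x^3 + 1) = x^6 + x^3.
Reduce using x^5 ≡ x^4 + x^3 + x^2 + 1 (mod x^5 + x^4 + x^3 + x^2 + 1).
Reduced: x^3 + x^2 + x + 1.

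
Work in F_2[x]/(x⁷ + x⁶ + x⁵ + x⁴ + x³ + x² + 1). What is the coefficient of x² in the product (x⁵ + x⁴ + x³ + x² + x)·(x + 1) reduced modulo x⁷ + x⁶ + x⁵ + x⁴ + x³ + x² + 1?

0

Multiply in F_2[x]: (x⁵ + x⁴ + x³ + x² + x)·(x + 1) = x⁶ + x.
Reduced: x⁶ + x.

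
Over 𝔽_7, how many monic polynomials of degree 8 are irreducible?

By the necklace-counting formula, N_7(8) = (1/8) Σ_{d|8} μ(8/d)·7^d.
Divisors of 8: 1, 2, 4, 8; μ(8/d) for each: 0, 0, -1, 1.
Σ = − 7^4 + 7^8 = 5762400.
N = 5762400/8 = 720300.

720300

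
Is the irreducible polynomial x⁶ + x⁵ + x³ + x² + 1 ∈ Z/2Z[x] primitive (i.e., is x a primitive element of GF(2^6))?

Write f(x) = x⁶ + x⁵ + x³ + x² + 1.
|GF(2^6)^×| = 2^6 − 1 = 63. Prime factorization: 63 = 3^2·7.
f is primitive ⇔ x has order 63 in GF(2)[x]/(f), i.e. x^(63/q) ≠ 1 for each prime q | 63.
x^(21) mod f = x⁴ + x² + x + 1.
x^(9) mod f = x² + x.
None equal 1, so x has full order 63; f is primitive.

Yes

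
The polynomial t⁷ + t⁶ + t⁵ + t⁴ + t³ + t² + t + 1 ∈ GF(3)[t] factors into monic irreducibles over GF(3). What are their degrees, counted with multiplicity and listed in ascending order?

1, 2, 2, 2

Write h(t) = t⁷ + t⁶ + t⁵ + t⁴ + t³ + t² + t + 1.
Roots in GF(3): h(0) = 1; h(1) = 2; h(2) = 0 → root.
Linear factors from roots: (t + 1).
Complete factorization: h(t) = (t + 1)·(t² + 1)·(t² + t - 1)·(t² - t - 1).
Factor degrees with multiplicity: 1 + 2 + 2 + 2 = 7.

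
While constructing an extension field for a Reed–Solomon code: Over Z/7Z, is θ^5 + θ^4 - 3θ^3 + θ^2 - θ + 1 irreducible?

Write m(θ) = θ^5 + θ^4 - 3θ^3 + θ^2 - θ + 1.
Check for roots in Z/7Z: m(0) = 1; m(1) = 0 → root; m(2) = 6; m(3) = 5; m(4) = 2; m(5) = 1; m(6) = 6.
m(1) = 0, so (θ − 1) divides m(θ); m is reducible.

No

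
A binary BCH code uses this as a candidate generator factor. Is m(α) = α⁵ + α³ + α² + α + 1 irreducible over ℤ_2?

Check for roots in ℤ_2: m(0) = 1; m(1) = 1.
No roots, so no linear factors.
Monic irreducibles of degree 2 over GF(2): α² + α + 1.
None of them divide m (all give nonzero remainder).
No irreducible factor of degree ≤ 2 exists, so m is irreducible over GF(2).

Yes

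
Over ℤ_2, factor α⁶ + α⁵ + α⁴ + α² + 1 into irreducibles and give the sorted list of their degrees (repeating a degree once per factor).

6

Write f(α) = α⁶ + α⁵ + α⁴ + α² + 1.
Roots in ℤ_2: f(0) = 1; f(1) = 1.
Complete factorization: f(α) = (α⁶ + α⁵ + α⁴ + α² + 1).
Factor degrees with multiplicity: 6 = 6.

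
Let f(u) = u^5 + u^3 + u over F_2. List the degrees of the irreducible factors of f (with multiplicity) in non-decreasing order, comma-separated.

Roots in F_2: f(0) = 0 → root; f(1) = 1.
Linear factors from roots: (u).
Complete factorization: f(u) = (u)·(u^2 + u + 1)^2.
Factor degrees with multiplicity: 1 + 2 + 2 = 5.

1, 2, 2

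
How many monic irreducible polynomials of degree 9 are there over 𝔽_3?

x^(3^9) − x is the product of all monic irreducibles of degree dividing 9; Möbius inversion gives N = (1/9) Σ μ(9/d)·3^d.
Divisors of 9: 1, 3, 9; μ(9/d) for each: 0, -1, 1.
Σ = − 3^3 + 3^9 = 19656.
N = 19656/9 = 2184.

2184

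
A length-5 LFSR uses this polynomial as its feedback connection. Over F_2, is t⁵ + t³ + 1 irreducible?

Yes

Write f(t) = t⁵ + t³ + 1.
Check for roots in F_2: f(0) = 1; f(1) = 1.
No roots, so no linear factors.
Monic irreducibles of degree 2 over GF(2): t² + t + 1.
None of them divide f (all give nonzero remainder).
No irreducible factor of degree ≤ 2 exists, so f is irreducible over GF(2).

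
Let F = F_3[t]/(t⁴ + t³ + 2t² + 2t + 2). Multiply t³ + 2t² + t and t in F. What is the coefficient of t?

Multiply in F_3[t]: (t³ + 2t² + t)·(t) = t⁴ + 2t³ + t².
Reduce using t⁴ ≡ 2t³ + t² + t + 1 (mod t⁴ + t³ + 2t² + 2t + 2).
Reduced: t³ + 2t² + t + 1.

1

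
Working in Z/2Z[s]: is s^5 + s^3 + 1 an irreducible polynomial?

Write P(s) = s^5 + s^3 + 1.
Check for roots in Z/2Z: P(0) = 1; P(1) = 1.
No roots, so no linear factors.
Monic irreducibles of degree 2 over GF(2): s^2 + s + 1.
None of them divide P (all give nonzero remainder).
No irreducible factor of degree ≤ 2 exists, so P is irreducible over GF(2).

Yes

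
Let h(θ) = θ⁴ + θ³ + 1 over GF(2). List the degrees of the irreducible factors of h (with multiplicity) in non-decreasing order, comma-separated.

Roots in GF(2): h(0) = 1; h(1) = 1.
Complete factorization: h(θ) = (θ⁴ + θ³ + 1).
Factor degrees with multiplicity: 4 = 4.

4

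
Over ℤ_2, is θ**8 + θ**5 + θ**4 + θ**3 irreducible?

No

Write m(θ) = θ**8 + θ**5 + θ**4 + θ**3.
Check for roots in ℤ_2: m(0) = 0 → root; m(1) = 0 → root.
m(0) = 0, so (θ) divides m(θ); m is reducible.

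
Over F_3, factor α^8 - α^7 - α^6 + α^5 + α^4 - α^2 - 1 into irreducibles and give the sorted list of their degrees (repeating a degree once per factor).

Write g(α) = α^8 - α^7 - α^6 + α^5 + α^4 - α^2 - 1.
Roots in F_3: g(0) = 2; g(1) = 2; g(2) = 2.
Complete factorization: g(α) = (α^8 - α^7 - α^6 + α^5 + α^4 - α^2 - 1).
Factor degrees with multiplicity: 8 = 8.

8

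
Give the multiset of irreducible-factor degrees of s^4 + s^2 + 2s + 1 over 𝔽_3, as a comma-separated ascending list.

4

Write h(s) = s^4 + s^2 + 2s + 1.
Roots in 𝔽_3: h(0) = 1; h(1) = 2; h(2) = 1.
Complete factorization: h(s) = (s^4 + s^2 + 2s + 1).
Factor degrees with multiplicity: 4 = 4.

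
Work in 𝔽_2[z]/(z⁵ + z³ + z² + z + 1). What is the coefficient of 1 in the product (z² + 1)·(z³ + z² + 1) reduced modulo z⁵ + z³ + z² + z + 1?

Multiply in 𝔽_2[z]: (z² + 1)·(z³ + z² + 1) = z⁵ + z⁴ + z³ + 1.
Reduce using z⁵ ≡ z³ + z² + z + 1 (mod z⁵ + z³ + z² + z + 1).
Reduced: z⁴ + z² + z.

0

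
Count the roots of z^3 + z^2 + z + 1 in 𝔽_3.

Write f(z) = z^3 + z^2 + z + 1.
Evaluate at each of the 3 elements of 𝔽_3:
f(0) = 1; f(1) = 1; f(2) = 0 → root.
Roots: {2}.

1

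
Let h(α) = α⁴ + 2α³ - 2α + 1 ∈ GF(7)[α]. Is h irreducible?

Check for roots in GF(7): h(0) = 1; h(1) = 2; h(2) = 1; h(3) = 4; h(4) = 6; h(5) = 5; h(6) = 2.
No roots, so no linear factors.
Degree-2 irreducible divisors: test the 21 monic irreducibles of degree 2 over GF(7).
None of them divide h (all give nonzero remainder).
No irreducible factor of degree ≤ 2 exists, so h is irreducible over GF(7).

Yes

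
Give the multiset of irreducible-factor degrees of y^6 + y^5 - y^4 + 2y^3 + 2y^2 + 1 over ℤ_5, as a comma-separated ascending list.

Write f(y) = y^6 + y^5 - y^4 + 2y^3 + 2y^2 + 1.
Roots in ℤ_5: f(0) = 1; f(1) = 1; f(2) = 0 → root; f(3) = 4; f(4) = 0 → root.
Linear factors from roots: (y - 2), (y + 1).
Complete factorization: f(y) = (y - 2)·(y + 1)^3·(y^2 + 2).
Factor degrees with multiplicity: 1 + 1 + 1 + 1 + 2 = 6.

1, 1, 1, 1, 2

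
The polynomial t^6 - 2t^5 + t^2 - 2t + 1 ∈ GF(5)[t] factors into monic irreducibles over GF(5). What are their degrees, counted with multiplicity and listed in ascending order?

Write h(t) = t^6 - 2t^5 + t^2 - 2t + 1.
Roots in GF(5): h(0) = 1; h(1) = 4; h(2) = 1; h(3) = 2; h(4) = 2.
Complete factorization: h(t) = (t^6 - 2t^5 + t^2 - 2t + 1).
Factor degrees with multiplicity: 6 = 6.

6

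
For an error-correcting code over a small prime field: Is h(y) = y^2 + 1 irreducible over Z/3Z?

Check for roots in Z/3Z: h(0) = 1; h(1) = 2; h(2) = 2.
No roots. A degree-2 polynomial over a field with no linear factor is irreducible.

Yes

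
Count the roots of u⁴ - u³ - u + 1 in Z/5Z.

1

Write f(u) = u⁴ - u³ - u + 1.
Evaluate at each of the 5 elements of Z/5Z:
f(0) = 1; f(1) = 0 → root; f(2) = 2; f(3) = 2; f(4) = 4.
Roots: {1}.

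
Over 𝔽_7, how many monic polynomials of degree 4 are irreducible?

Gauss's count: N_{7}(4) = (1/4) Σ_{d|4} μ(4/d)·7^d.
Divisors of 4: 1, 2, 4; μ(4/d) for each: 0, -1, 1.
Σ = − 7^2 + 7^4 = 2352.
N = 2352/4 = 588.

588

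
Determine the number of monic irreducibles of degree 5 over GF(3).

48

x^(3^5) − x is the product of all monic irreducibles of degree dividing 5; Möbius inversion gives N = (1/5) Σ μ(5/d)·3^d.
Divisors of 5: 1, 5; μ(5/d) for each: -1, 1.
Σ = − 3^1 + 3^5 = 240.
N = 240/5 = 48.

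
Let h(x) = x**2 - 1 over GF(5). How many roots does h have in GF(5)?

Evaluate at each of the 5 elements of GF(5):
h(0) = 4; h(1) = 0 → root; h(2) = 3; h(3) = 3; h(4) = 0 → root.
Roots: {1, 4}.

2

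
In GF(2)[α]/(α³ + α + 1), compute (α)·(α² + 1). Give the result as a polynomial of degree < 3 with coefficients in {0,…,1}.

Multiply in GF(2)[α]: (α)·(α² + 1) = α³ + α.
Reduce using α³ ≡ α + 1 (mod α³ + α + 1).
Reduced: 1.

1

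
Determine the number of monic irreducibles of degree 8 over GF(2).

By the necklace-counting formula, N_2(8) = (1/8) Σ_{d|8} μ(8/d)·2^d.
Divisors of 8: 1, 2, 4, 8; μ(8/d) for each: 0, 0, -1, 1.
Σ = − 2^4 + 2^8 = 240.
N = 240/8 = 30.

30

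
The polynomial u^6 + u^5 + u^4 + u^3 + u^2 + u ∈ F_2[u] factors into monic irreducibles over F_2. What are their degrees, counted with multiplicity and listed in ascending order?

1, 1, 2, 2

Write h(u) = u^6 + u^5 + u^4 + u^3 + u^2 + u.
Roots in F_2: h(0) = 0 → root; h(1) = 0 → root.
Linear factors from roots: (u), (u + 1).
Complete factorization: h(u) = (u)·(u + 1)·(u^2 + u + 1)^2.
Factor degrees with multiplicity: 1 + 1 + 2 + 2 = 6.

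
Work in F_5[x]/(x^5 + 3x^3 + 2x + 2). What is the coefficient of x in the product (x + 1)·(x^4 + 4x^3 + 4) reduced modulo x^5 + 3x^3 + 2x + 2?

Multiply in F_5[x]: (x + 1)·(x^4 + 4x^3 + 4) = x^5 + 4x^3 + 4x + 4.
Reduce using x^5 ≡ 2x^3 + 3x + 3 (mod x^5 + 3x^3 + 2x + 2).
Reduced: x^3 + 2x + 2.

2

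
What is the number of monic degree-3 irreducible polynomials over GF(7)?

Gauss's count: N_{7}(3) = (1/3) Σ_{d|3} μ(3/d)·7^d.
Divisors of 3: 1, 3; μ(3/d) for each: -1, 1.
Σ = − 7^1 + 7^3 = 336.
N = 336/3 = 112.

112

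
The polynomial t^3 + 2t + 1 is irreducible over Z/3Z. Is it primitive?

Write f(t) = t^3 + 2t + 1.
|GF(3^3)^×| = 3^3 − 1 = 26. Prime factorization: 26 = 2·13.
f is primitive ⇔ t has order 26 in GF(3)[t]/(f), i.e. t^(26/q) ≠ 1 for each prime q | 26.
t^(13) mod f = 2.
t^(2) mod f = t^2.
None equal 1, so t has full order 26; f is primitive.

Yes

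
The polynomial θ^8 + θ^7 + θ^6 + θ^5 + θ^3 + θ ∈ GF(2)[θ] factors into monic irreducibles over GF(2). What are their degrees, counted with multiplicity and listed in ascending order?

1, 1, 1, 2, 3

Write g(θ) = θ^8 + θ^7 + θ^6 + θ^5 + θ^3 + θ.
Roots in GF(2): g(0) = 0 → root; g(1) = 0 → root.
Linear factors from roots: (θ), (θ + 1).
Complete factorization: g(θ) = (θ)·(θ + 1)^2·(θ^2 + θ + 1)·(θ^3 + θ + 1).
Factor degrees with multiplicity: 1 + 1 + 1 + 2 + 3 = 8.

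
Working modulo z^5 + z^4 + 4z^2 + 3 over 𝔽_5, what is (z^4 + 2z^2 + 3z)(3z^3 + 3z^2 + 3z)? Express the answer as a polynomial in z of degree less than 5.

4z^4 + 4z^2 + 3

Multiply in 𝔽_5[z]: (z^4 + 2z^2 + 3z)·(3z^3 + 3z^2 + 3z) = 3z^7 + 3z^6 + 4z^5 + 4z^2.
Reduce using z^5 ≡ 4z^4 + z^2 + 2 (mod z^5 + z^4 + 4z^2 + 3).
Reduced: 4z^4 + 4z^2 + 3.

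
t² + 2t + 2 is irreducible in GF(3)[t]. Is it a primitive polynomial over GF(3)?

Yes

Write f(t) = t² + 2t + 2.
|GF(3^2)^×| = 3^2 − 1 = 8. Prime factorization: 8 = 2^3.
f is primitive ⇔ t has order 8 in GF(3)[t]/(f), i.e. t^(8/q) ≠ 1 for each prime q | 8.
t^(4) mod f = 2.
None equal 1, so t has full order 8; f is primitive.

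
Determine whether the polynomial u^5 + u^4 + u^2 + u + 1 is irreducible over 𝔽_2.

Write h(u) = u^5 + u^4 + u^2 + u + 1.
Check for roots in 𝔽_2: h(0) = 1; h(1) = 1.
No roots, so no linear factors.
Monic irreducibles of degree 2 over GF(2): u^2 + u + 1.
None of them divide h (all give nonzero remainder).
No irreducible factor of degree ≤ 2 exists, so h is irreducible over GF(2).

Yes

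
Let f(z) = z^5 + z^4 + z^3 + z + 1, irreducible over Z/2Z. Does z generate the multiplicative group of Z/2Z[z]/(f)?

Yes

|GF(2^5)^×| = 2^5 − 1 = 31. Prime factorization: 31 = 31.
f is primitive ⇔ z has order 31 in GF(2)[z]/(f), i.e. z^(31/q) ≠ 1 for each prime q | 31.
z^(1) mod f = z.
None equal 1, so z has full order 31; f is primitive.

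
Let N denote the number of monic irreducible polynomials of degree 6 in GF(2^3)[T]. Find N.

43596

By the necklace-counting formula, N_8(6) = (1/6) Σ_{d|6} μ(6/d)·8^d.
Divisors of 6: 1, 2, 3, 6; μ(6/d) for each: 1, -1, -1, 1.
Σ = 8^1 − 8^2 − 8^3 + 8^6 = 261576.
N = 261576/6 = 43596.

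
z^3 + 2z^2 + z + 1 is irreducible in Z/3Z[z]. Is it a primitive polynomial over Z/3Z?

Yes

Write f(z) = z^3 + 2z^2 + z + 1.
|GF(3^3)^×| = 3^3 − 1 = 26. Prime factorization: 26 = 2·13.
f is primitive ⇔ z has order 26 in GF(3)[z]/(f), i.e. z^(26/q) ≠ 1 for each prime q | 26.
z^(13) mod f = 2.
z^(2) mod f = z^2.
None equal 1, so z has full order 26; f is primitive.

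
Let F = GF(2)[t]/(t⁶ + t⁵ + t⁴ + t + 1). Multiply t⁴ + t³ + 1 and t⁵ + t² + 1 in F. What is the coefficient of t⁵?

1

Multiply in GF(2)[t]: (t⁴ + t³ + 1)·(t⁵ + t² + 1) = t⁹ + t⁸ + t⁶ + t⁴ + t³ + t² + 1.
Reduce using t⁶ ≡ t⁵ + t⁴ + t + 1 (mod t⁶ + t⁵ + t⁴ + t + 1).
Reduced: t⁵ + t + 1.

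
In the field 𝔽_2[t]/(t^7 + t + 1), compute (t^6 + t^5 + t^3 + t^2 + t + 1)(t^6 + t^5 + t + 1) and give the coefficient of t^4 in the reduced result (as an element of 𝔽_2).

Multiply in 𝔽_2[t]: (t^6 + t^5 + t^3 + t^2 + t + 1)·(t^6 + t^5 + t + 1) = t^12 + t^10 + t^9 + t^7 + t^4 + 1.
Reduce using t^7 ≡ t + 1 (mod t^7 + t + 1).
Reduced: t^6 + t^5 + t^2 + t.

0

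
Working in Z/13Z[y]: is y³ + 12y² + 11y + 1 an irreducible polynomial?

No

Write f(y) = y³ + 12y² + 11y + 1.
Check each element of Z/13Z for a root: f(0)=1, f(1)=12, f(2)=1, f(3)=0, f(4)=2, f(5)=0, f(6)=0, f(7)=8, f(8)=4, f(9)=7, f(10)=10, f(11)=6, f(12)=1.
f(3) = 0, so (y − 3) divides f(y); f is reducible.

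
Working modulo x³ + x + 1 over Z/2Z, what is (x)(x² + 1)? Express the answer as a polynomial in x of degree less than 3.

Multiply in Z/2Z[x]: (x)·(x² + 1) = x³ + x.
Reduce using x³ ≡ x + 1 (mod x³ + x + 1).
Reduced: 1.

1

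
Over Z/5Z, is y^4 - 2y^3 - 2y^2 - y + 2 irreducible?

Yes

Write m(y) = y^4 - 2y^3 - 2y^2 - y + 2.
Check for roots in Z/5Z: m(0) = 2; m(1) = 3; m(2) = 2; m(3) = 3; m(4) = 4.
No roots, so no linear factors.
Degree-2 irreducible divisors: test the 10 monic irreducibles of degree 2 over GF(5).
None of them divide m (all give nonzero remainder).
No irreducible factor of degree ≤ 2 exists, so m is irreducible over GF(5).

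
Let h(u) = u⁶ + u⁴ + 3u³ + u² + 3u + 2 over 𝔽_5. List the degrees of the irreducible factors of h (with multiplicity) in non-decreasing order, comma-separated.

6

Roots in 𝔽_5: h(0) = 2; h(1) = 1; h(2) = 1; h(3) = 1; h(4) = 4.
Complete factorization: h(u) = (u⁶ + u⁴ + 3u³ + u² + 3u + 2).
Factor degrees with multiplicity: 6 = 6.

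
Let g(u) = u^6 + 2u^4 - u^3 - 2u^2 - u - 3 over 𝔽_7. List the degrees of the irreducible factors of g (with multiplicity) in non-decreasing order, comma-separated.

1, 1, 1, 1, 2

Linear factors from roots: (u - 3), (u + 1).
Complete factorization: g(u) = (u - 3)·(u + 1)^3·(u^2 + 1).
Factor degrees with multiplicity: 1 + 1 + 1 + 1 + 2 = 6.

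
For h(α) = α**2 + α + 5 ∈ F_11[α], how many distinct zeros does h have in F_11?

Evaluate at each of the 11 elements of F_11:
h(0) = 5; h(1) = 7; h(2) = 0 → root; h(3) = 6; h(4) = 3; h(5) = 2; h(6) = 3; h(7) = 6; h(8) = 0 → root; h(9) = 7; h(10) = 5.
Roots: {2, 8}.

2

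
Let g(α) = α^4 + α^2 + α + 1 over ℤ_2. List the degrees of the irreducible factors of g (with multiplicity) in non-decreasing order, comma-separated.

Roots in ℤ_2: g(0) = 1; g(1) = 0 → root.
Linear factors from roots: (α + 1).
Complete factorization: g(α) = (α + 1)·(α^3 + α^2 + 1).
Factor degrees with multiplicity: 1 + 3 = 4.

1, 3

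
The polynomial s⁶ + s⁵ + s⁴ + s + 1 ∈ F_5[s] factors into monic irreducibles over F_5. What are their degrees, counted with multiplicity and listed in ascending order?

1, 1, 1, 3

Write g(s) = s⁶ + s⁵ + s⁴ + s + 1.
Roots in F_5: g(0) = 1; g(1) = 0 → root; g(2) = 0 → root; g(3) = 2; g(4) = 1.
Linear factors from roots: (s + 4), (s + 3).
Complete factorization: g(s) = (s + 4)·(s + 3)^2·(s³ + s² + 3s + 1).
Factor degrees with multiplicity: 1 + 1 + 1 + 3 = 6.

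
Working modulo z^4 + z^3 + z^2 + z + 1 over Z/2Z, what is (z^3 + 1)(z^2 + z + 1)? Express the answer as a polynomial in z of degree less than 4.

1

Multiply in Z/2Z[z]: (z^3 + 1)·(z^2 + z + 1) = z^5 + z^4 + z^3 + z^2 + z + 1.
Reduce using z^4 ≡ z^3 + z^2 + z + 1 (mod z^4 + z^3 + z^2 + z + 1).
Reduced: 1.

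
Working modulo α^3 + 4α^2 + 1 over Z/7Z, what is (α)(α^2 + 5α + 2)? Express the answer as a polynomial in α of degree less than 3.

α^2 + 2α + 6

Multiply in Z/7Z[α]: (α)·(α^2 + 5α + 2) = α^3 + 5α^2 + 2α.
Reduce using α^3 ≡ 3α^2 + 6 (mod α^3 + 4α^2 + 1).
Reduced: α^2 + 2α + 6.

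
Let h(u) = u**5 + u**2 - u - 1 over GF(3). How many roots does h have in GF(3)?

2

Evaluate at each of the 3 elements of GF(3):
h(0) = 2; h(1) = 0 → root; h(2) = 0 → root.
Roots: {1, 2}.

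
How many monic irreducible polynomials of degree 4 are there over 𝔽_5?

150

By the necklace-counting formula, N_5(4) = (1/4) Σ_{d|4} μ(4/d)·5^d.
Divisors of 4: 1, 2, 4; μ(4/d) for each: 0, -1, 1.
Σ = − 5^2 + 5^4 = 600.
N = 600/4 = 150.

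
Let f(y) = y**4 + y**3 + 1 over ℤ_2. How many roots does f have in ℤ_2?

0

Evaluate at each of the 2 elements of ℤ_2:
f(0) = 1; f(1) = 1.
No element is a root.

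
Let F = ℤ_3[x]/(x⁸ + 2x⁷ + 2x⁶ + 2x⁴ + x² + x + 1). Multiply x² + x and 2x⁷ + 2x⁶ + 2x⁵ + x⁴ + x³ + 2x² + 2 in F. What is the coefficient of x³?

0

Multiply in ℤ_3[x]: (x² + x)·(2x⁷ + 2x⁶ + 2x⁵ + x⁴ + x³ + 2x² + 2) = 2x⁹ + x⁸ + x⁷ + 2x⁵ + 2x³ + 2x² + 2x.
Reduce using x⁸ ≡ x⁷ + x⁶ + x⁴ + 2x² + 2x + 2 (mod x⁸ + 2x⁷ + 2x⁶ + 2x⁴ + x² + x + 1).
Reduced: x⁵.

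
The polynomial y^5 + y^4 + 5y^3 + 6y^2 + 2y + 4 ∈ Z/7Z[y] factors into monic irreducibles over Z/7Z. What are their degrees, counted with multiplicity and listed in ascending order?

Write g(y) = y^5 + y^4 + 5y^3 + 6y^2 + 2y + 4.
Linear factors from roots: (y + 3).
Complete factorization: g(y) = (y + 3)·(y^4 + 5y^3 + 4y^2 + y + 6).
Factor degrees with multiplicity: 1 + 4 = 5.

1, 4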